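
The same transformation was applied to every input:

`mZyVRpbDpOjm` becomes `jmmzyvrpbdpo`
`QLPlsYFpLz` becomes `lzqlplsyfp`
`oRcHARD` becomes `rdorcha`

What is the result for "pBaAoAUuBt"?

What's happening: move the last 2 characters to the front (rotate right by 2), then convert every letter to lowercase.
Working it through for "pBaAoAUuBt": intermediate "BtpBaAoAUu", final "btpbaaoauu".

btpbaaoauu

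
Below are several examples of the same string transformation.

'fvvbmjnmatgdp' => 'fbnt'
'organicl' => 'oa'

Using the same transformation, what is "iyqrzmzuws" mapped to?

irz

The pattern: move the last 2 characters to the front (rotate right by 2), then keep one character in every 3, starting at position 3 (positions 3rd, 6th, 9th, ...).
Working it through for "iyqrzmzuws": intermediate "wsiyqrzmzu", final "irz".
(Check on "fvvbmjnmatgdp": → "dpfvvbmjnmatg" → "fbnt" ✓)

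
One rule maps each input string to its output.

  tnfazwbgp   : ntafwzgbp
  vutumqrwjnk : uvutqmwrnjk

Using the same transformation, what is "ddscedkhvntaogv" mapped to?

The pattern: swap each adjacent pair of characters (1↔2, 3↔4, ...).
Applying that to "ddscedkhvntaogv" gives "ddcsdehknvatgov".

ddcsdehknvatgov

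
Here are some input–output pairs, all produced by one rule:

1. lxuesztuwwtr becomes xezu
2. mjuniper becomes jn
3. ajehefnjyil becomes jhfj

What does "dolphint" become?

In each case the input is transformed by: delete the last 3 characters, then keep every other character starting from the second (positions 2nd, 4th, 6th, ...).
Working it through for "dolphint": intermediate "dolph", final "op".

op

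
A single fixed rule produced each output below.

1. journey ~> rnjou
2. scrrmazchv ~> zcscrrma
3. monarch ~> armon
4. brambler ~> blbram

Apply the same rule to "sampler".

plsam

Each output is the input with this applied: delete the last 2 characters, then move the last 2 characters to the front (rotate right by 2).
"sampler" → "sampl" → "plsam".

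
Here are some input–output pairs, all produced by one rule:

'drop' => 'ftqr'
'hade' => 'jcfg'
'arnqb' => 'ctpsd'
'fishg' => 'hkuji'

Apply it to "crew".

In each case the input is transformed by: shift every letter 2 places forward in the alphabet (wrapping around).
For "crew" the result is "etgy".

etgy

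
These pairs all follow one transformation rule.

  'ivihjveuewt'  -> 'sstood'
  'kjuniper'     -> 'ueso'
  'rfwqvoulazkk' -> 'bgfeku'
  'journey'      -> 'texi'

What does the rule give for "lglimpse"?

The transformation: shift every letter 10 places forward in the alphabet (wrapping around), then keep every other character starting from the first (positions 1st, 3rd, 5th, ...).
Working it through for "lglimpse": intermediate "vqvswzco", final "vvwc".

vvwc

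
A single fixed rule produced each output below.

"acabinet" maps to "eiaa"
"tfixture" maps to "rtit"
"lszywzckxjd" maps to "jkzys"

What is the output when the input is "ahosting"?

ntoa

In each case the input is transformed by: reverse the string, then keep every other character starting from the second (positions 2nd, 4th, 6th, ...).
For "ahosting", step one produces "gnitsoha"; step two turns that into "ntoa".
(Check on "acabinet": → "tenibaca" → "eiaa" ✓)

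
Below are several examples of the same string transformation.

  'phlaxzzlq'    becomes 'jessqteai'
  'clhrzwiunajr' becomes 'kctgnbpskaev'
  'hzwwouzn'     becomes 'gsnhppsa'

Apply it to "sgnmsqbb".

uujlfgzl

Looking at the pairs, the operation is to shift every letter 7 places backward in the alphabet (wrapping around), then reverse the string.
"sgnmsqbb" → "lzgfljuu" → "uujlfgzl".
(Check on "phlaxzzlq": → "iaetqssej" → "jessqteai" ✓)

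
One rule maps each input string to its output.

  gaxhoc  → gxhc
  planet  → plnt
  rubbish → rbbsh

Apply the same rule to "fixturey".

The rule is to remove every vowel.
So "fixturey" becomes "fxtry".

fxtry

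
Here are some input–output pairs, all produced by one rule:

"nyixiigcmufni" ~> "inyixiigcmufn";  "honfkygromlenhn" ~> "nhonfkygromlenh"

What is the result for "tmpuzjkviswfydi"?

itmpuzjkviswfyd

The transformation: move the last character to the front.
"tmpuzjkviswfydi" → "itmpuzjkviswfyd".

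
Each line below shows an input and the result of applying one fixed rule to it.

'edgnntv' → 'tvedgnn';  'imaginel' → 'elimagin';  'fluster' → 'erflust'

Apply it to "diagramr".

Each output is the input with this applied: move the last 2 characters to the front (rotate right by 2).
"diagramr" → "mrdiagra".

mrdiagra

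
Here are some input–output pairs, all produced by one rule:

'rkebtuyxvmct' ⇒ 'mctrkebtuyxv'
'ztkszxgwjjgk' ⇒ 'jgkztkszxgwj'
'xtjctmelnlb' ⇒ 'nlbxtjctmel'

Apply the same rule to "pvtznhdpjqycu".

ycupvtznhdpjq

The pattern: move the last 3 characters to the front (rotate right by 3).
On "pvtznhdpjqycu" that produces "ycupvtznhdpjq".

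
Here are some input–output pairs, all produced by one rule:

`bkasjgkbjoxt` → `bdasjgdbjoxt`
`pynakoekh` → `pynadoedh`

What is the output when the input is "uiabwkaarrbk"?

What's happening: replace every "k" with "d".
So "uiabwkaarrbk" becomes "uiabwdaarrbd".

uiabwdaarrbd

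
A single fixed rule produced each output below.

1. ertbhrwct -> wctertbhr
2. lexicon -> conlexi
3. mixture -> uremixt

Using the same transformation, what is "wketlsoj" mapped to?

What's happening: move the last 3 characters to the front (rotate right by 3).
"wketlsoj" → "sojwketl".

sojwketl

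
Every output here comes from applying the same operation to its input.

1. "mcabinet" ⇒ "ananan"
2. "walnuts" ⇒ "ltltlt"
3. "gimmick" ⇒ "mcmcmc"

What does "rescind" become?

snsnsn

The transformation: keep one character in every 3, starting at position 3 (positions 3rd, 6th, 9th, ...), then write the whole string 3 times in a row.
For "rescind", step one produces "sn"; step two turns that into "snsnsn".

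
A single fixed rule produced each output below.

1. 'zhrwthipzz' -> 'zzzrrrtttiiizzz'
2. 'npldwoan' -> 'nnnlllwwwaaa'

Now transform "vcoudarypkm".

Looking at the pairs, the operation is to keep every other character starting from the first (positions 1st, 3rd, 5th, ...), then repeat every character 3 times.
On "vcoudarypkm": the first step gives "vodrpm", and the second then gives "vvvooodddrrrpppmmm".
(Check on "zhrwthipzz": → "zrtiz" → "zzzrrrtttiiizzz" ✓)

vvvooodddrrrpppmmm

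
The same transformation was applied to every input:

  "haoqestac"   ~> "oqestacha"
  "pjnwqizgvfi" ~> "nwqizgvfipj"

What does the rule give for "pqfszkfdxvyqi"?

fszkfdxvyqipq

In each case the input is transformed by: move the first 2 characters to the end (rotate left by 2).
On "pqfszkfdxvyqi" that produces "fszkfdxvyqipq".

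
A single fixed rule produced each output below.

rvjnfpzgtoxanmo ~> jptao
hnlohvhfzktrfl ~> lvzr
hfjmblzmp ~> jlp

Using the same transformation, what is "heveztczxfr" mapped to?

vtx

The rule is to keep one character in every 3, starting at position 3 (positions 3rd, 6th, 9th, ...).
For "heveztczxfr" the result is "vtx".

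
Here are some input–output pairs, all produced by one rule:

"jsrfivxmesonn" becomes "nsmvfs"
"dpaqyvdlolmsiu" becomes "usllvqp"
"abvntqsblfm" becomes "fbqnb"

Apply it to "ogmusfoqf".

Looking at the pairs, the operation is to keep every other character starting from the second (positions 2nd, 4th, 6th, ...), then reverse the string.
On "ogmusfoqf": the first step gives "gufq", and the second then gives "qfug".

qfug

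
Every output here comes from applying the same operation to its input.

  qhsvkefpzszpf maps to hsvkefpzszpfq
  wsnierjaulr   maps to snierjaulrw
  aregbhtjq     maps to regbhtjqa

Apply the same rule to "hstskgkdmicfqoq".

stskgkdmicfqoqh

Each output is the input with this applied: move the first character to the end.
"hstskgkdmicfqoq" → "stskgkdmicfqoqh".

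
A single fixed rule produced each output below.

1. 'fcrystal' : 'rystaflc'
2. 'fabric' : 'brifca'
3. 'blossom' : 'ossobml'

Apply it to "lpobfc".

obflcp

Each output is the input with this applied: swap the first and last characters, then move the first 2 characters to the end (rotate left by 2).
On "lpobfc": the first step gives "cpobfl", and the second then gives "obflcp".
(Check on "fabric": → "cabrif" → "brifca" ✓)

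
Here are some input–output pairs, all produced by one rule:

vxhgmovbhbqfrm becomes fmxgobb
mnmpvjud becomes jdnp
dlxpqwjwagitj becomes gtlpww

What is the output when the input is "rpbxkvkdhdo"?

The pattern: keep every other character starting from the second (positions 2nd, 4th, 6th, ...), then move the last 2 characters to the front (rotate right by 2).
For "rpbxkvkdhdo", step one produces "pxvdd"; step two turns that into "ddpxv".
(Check on "mnmpvjud": → "npjd" → "jdnp" ✓)

ddpxv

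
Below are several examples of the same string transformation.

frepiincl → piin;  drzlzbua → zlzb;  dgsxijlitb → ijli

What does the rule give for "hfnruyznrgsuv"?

nrgs

The rule is to move the last 2 characters to the front (rotate right by 2), then keep only the last 4 characters.
Working it through for "hfnruyznrgsuv": intermediate "uvhfnruyznrgs", final "nrgs".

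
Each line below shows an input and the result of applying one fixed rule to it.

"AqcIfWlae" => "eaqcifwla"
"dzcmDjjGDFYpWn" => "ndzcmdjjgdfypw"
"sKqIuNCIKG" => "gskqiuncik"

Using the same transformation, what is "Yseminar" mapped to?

Looking at the pairs, the operation is to move the last character to the front, then convert every letter to lowercase.
Starting from "Yseminar": after the first operation, "rYsemina"; after the second, "rysemina".

rysemina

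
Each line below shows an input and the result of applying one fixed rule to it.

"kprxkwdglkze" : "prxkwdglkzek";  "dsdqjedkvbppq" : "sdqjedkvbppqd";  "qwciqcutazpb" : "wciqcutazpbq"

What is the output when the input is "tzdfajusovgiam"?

zdfajusovgiamt

The pattern: move the first character to the end.
"tzdfajusovgiam" → "zdfajusovgiamt".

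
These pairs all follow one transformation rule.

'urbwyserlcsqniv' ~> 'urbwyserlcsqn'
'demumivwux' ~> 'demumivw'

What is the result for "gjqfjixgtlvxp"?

The transformation: delete the last 2 characters.
For "gjqfjixgtlvxp" the result is "gjqfjixgtlv".

gjqfjixgtlv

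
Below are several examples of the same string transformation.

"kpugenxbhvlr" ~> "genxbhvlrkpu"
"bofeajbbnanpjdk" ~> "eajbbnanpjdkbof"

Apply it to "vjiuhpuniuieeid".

The pattern: move the first 3 characters to the end (rotate left by 3).
Doing the same to "vjiuhpuniuieeid": "uhpuniuieeidvji".

uhpuniuieeidvji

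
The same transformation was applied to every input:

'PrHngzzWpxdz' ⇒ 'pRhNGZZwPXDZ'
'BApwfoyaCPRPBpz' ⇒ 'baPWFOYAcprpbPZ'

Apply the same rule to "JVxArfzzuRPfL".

Looking at the pairs, the operation is to flip the case of every letter.
Doing the same to "JVxArfzzuRPfL": "jvXaRFZZUrpFl".

jvXaRFZZUrpFl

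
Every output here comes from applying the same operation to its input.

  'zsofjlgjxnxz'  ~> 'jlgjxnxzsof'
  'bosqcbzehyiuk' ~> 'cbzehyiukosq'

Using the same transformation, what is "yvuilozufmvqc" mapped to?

lozufmvqcvui

Rule — delete the first character, then move the first 3 characters to the end (rotate left by 3).
Doing the same to "yvuilozufmvqc": "lozufmvqcvui".
(Check on "bosqcbzehyiuk": → "osqcbzehyiuk" → "cbzehyiukosq" ✓)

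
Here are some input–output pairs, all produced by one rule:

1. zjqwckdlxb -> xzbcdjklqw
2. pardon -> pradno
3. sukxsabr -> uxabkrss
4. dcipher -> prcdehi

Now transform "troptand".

ttadnopr

What's happening: sort the characters into alphabetical order, then move the last 2 characters to the front (rotate right by 2).
On "troptand" that produces "ttadnopr".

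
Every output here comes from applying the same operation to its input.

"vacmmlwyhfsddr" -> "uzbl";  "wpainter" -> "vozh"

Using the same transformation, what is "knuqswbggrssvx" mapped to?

The rule is to shift every letter 1 place backward in the alphabet (wrapping around), then keep only the first 4 characters.
Working it through for "knuqswbggrssvx": intermediate "jmtprvaffqrruw", final "jmtp".

jmtp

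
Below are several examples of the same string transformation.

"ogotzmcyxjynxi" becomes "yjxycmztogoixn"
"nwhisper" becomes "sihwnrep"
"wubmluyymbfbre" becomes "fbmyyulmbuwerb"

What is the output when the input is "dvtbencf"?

In each case the input is transformed by: reverse the string, then move the first 3 characters to the end (rotate left by 3).
"dvtbencf" → "ebtvdfcn".

ebtvdfcn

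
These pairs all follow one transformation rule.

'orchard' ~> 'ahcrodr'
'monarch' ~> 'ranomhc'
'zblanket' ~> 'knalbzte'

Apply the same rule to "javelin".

levajni

What's happening: reverse the string, then move the first 2 characters to the end (rotate left by 2).
"javelin" → "nilevaj" → "levajni".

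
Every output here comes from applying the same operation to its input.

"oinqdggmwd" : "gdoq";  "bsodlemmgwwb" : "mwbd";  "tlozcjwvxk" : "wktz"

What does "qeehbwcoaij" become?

ciqh

In each case the input is transformed by: keep one character in every 3, starting at position 1 (positions 1st, 4th, 7th, ...), then move the last 2 characters to the front (rotate right by 2).
"qeehbwcoaij" → "qhci" → "ciqh".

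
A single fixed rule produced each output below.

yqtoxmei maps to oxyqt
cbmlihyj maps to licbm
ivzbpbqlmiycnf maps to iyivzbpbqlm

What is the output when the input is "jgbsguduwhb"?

dujgbsgu

Looking at the pairs, the operation is to delete the last 3 characters, then move the last 2 characters to the front (rotate right by 2).
On "jgbsguduwhb": the first step gives "jgbsgudu", and the second then gives "dujgbsgu".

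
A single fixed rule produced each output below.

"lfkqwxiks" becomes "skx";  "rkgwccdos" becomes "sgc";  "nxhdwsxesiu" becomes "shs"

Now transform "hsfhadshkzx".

kfd

The pattern: keep one character in every 3, starting at position 3 (positions 3rd, 6th, 9th, ...), then move the last character to the front.
Applying that to "hsfhadshkzx" gives "kfd".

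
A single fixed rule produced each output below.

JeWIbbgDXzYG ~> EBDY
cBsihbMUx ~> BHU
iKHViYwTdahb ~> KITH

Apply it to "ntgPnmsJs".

TNJ

Rule — keep one character in every 3, starting at position 2 (positions 2nd, 5th, 8th, ...), then convert every letter to uppercase.
Working it through for "ntgPnmsJs": intermediate "tnJ", final "TNJ".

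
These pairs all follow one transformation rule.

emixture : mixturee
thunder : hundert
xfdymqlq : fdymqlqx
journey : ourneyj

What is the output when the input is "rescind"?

escindr

The pattern: move the first character to the end.
So "rescind" becomes "escindr".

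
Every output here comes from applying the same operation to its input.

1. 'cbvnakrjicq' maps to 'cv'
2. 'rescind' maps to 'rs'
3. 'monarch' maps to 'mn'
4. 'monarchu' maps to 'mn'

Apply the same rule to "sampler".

sm

The pattern: keep every other character starting from the first (positions 1st, 3rd, 5th, ...), then keep only the first 2 characters.
For "sampler", step one produces "smlr"; step two turns that into "sm".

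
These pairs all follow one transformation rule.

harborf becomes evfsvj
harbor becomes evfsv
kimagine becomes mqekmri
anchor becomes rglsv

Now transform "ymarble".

qevfpi

Looking at the pairs, the operation is to shift every letter 4 places forward in the alphabet (wrapping around), then delete the first character.
Working it through for "ymarble": intermediate "cqevfpi", final "qevfpi".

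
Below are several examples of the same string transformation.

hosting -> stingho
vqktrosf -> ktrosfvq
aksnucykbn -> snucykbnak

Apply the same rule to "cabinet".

The rule is to move the first 2 characters to the end (rotate left by 2).
For "cabinet" the result is "binetca".

binetca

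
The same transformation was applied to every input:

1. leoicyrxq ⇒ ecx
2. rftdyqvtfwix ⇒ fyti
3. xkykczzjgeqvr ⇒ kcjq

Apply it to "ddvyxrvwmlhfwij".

Looking at the pairs, the operation is to keep one character in every 3, starting at position 2 (positions 2nd, 5th, 8th, ...).
Doing the same to "ddvyxrvwmlhfwij": "dxwhi".

dxwhi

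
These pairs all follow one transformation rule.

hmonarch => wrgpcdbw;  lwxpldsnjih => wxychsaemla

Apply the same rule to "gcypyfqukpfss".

hhuezjfunenrv

Looking at the pairs, the operation is to reverse the string, then shift every letter 11 places backward in the alphabet (wrapping around).
Working it through for "gcypyfqukpfss": intermediate "ssfpkuqfypycg", final "hhuezjfunenrv".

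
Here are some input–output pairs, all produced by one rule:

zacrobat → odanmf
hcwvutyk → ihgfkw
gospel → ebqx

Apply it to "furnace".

The transformation: shift every letter 12 places forward in the alphabet (wrapping around), then delete the first 2 characters.
"furnace" → "rgdzmoq" → "dzmoq".

dzmoq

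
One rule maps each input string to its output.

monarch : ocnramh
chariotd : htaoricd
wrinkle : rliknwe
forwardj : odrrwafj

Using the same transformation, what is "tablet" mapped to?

In each case the input is transformed by: take characters alternately from the front and the back (1st, last, 2nd, 2nd-last, ...), then move the first 2 characters to the end (rotate left by 2).
For "tablet", step one produces "ttaebl"; step two turns that into "aebltt".
(Check on "chariotd": → "cdhtaori" → "htaoricd" ✓)

aebltt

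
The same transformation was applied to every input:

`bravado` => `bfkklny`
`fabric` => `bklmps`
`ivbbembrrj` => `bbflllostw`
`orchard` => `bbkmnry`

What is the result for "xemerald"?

bhknoovw

In each case the input is transformed by: shift every letter 10 places forward in the alphabet (wrapping around), then sort the characters into alphabetical order.
Starting from "xemerald": after the first operation, "howobkvn"; after the second, "bhknoovw".
(Check on "orchard": → "ybmrkbn" → "bbkmnry" ✓)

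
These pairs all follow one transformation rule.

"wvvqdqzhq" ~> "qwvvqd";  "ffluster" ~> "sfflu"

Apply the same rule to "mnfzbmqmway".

Rule — delete the last 3 characters, then move the last character to the front.
For "mnfzbmqmway", step one produces "mnfzbmqm"; step two turns that into "mmnfzbmq".

mmnfzbmq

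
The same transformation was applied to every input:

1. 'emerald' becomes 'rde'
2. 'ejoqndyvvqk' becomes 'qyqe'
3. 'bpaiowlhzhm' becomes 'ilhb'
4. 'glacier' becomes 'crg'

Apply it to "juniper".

irj

The rule is to keep one character in every 3, starting at position 1 (positions 1st, 4th, 7th, ...), then move the first character to the end.
"juniper" → "jir" → "irj".
(Check on "glacier": → "gcr" → "crg" ✓)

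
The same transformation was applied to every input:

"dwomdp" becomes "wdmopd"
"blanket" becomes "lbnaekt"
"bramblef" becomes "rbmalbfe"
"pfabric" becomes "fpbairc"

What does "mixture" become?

The transformation: swap each adjacent pair of characters (1↔2, 3↔4, ...).
For "mixture" the result is "imtxrue".

imtxrue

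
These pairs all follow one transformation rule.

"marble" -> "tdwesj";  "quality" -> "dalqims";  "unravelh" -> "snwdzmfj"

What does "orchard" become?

Each output is the input with this applied: move the first 3 characters to the end (rotate left by 3), then shift every letter 8 places backward in the alphabet (wrapping around).
Applying that to "orchard" gives "zsjvgju".

zsjvgju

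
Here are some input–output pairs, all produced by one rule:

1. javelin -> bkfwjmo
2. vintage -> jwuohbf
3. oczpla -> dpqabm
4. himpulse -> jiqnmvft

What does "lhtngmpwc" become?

In each case the input is transformed by: swap each adjacent pair of characters (1↔2, 3↔4, ...), then shift every letter 1 place forward in the alphabet (wrapping around).
On "lhtngmpwc": the first step gives "hlntmgwpc", and the second then gives "imounhxqd".

imounhxqd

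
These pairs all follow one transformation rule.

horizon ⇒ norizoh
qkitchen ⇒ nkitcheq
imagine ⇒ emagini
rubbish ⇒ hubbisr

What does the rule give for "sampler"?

ramples

The rule is to swap the first and last characters.
Doing the same to "sampler": "ramples".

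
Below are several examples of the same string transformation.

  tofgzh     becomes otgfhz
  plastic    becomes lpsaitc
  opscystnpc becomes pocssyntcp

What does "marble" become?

ambrel

The rule is to swap each adjacent pair of characters (1↔2, 3↔4, ...).
So "marble" becomes "ambrel".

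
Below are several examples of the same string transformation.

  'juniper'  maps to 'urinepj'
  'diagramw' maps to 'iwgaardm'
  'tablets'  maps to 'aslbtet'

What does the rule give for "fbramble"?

Rule — swap the first and last characters, then swap each adjacent pair of characters (1↔2, 3↔4, ...).
Starting from "fbramble": after the first operation, "ebramblf"; after the second, "bearbmfl".

bearbmfl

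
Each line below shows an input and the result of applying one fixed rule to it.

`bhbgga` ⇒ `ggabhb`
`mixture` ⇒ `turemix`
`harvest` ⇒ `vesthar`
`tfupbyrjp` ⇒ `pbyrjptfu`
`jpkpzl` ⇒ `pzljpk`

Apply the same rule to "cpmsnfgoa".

snfgoacpm

The transformation: move the first 3 characters to the end (rotate left by 3).
Applying that to "cpmsnfgoa" gives "snfgoacpm".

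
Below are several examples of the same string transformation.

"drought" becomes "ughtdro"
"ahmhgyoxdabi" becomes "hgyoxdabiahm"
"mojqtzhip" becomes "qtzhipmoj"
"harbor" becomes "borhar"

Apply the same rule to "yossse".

Rule — move the first 3 characters to the end (rotate left by 3).
On "yossse" that produces "sseyos".

sseyos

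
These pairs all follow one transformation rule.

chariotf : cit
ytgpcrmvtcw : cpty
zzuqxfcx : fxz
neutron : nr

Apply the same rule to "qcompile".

emq

What's happening: sort the characters into alphabetical order, then keep one character in every 3, starting at position 2 (positions 2nd, 5th, 8th, ...).
Working it through for "qcompile": intermediate "ceilmopq", final "emq".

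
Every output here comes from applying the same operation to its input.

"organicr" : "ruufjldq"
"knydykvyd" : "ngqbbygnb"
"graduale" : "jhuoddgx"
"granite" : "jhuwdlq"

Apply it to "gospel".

jorhvs

The pattern: shift every letter 3 places forward in the alphabet (wrapping around), then take characters alternately from the front and the back (1st, last, 2nd, 2nd-last, ...).
On "gospel": the first step gives "jrvsho", and the second then gives "jorhvs".
(Check on "granite": → "judqlwh" → "jhuwdlq" ✓)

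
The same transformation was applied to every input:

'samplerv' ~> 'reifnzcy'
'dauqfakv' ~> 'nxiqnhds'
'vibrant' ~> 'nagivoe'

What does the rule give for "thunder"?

The transformation: shift every letter 13 places forward in the alphabet (wrapping around) — i.e. ROT13, then move the last 3 characters to the front (rotate right by 3).
Starting from "thunder": after the first operation, "guhaqre"; after the second, "qreguha".

qreguha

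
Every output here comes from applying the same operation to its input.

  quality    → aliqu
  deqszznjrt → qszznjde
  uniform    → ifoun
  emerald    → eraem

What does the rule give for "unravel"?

ravun

The rule is to delete the last 2 characters, then move the first 2 characters to the end (rotate left by 2).
Applying both steps to "unravel": "unrav", then "ravun".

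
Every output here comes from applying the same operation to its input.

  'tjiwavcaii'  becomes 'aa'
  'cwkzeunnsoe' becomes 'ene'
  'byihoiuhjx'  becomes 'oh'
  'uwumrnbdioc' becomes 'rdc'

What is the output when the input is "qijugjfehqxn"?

gex

In each case the input is transformed by: delete the first 2 characters, then keep one character in every 3, starting at position 3 (positions 3rd, 6th, 9th, ...).
On "qijugjfehqxn" that produces "gex".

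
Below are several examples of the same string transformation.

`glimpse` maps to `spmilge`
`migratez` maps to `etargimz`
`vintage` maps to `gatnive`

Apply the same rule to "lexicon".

The rule is to move the last character to the front, then reverse the string.
Applying both steps to "lexicon": "nlexico", then "ocixeln".

ocixeln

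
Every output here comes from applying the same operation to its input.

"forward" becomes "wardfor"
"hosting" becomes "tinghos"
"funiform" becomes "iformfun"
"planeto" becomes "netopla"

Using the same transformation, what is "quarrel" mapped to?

Rule — move the first 3 characters to the end (rotate left by 3).
On "quarrel" that produces "rrelqua".

rrelqua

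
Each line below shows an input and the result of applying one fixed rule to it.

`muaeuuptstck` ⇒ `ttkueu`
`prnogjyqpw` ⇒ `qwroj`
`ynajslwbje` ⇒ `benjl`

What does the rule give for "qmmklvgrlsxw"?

The pattern: keep every other character starting from the second (positions 2nd, 4th, 6th, ...), then move the first 3 characters to the end (rotate left by 3).
On "qmmklvgrlsxw" that produces "rswmkv".

rswmkv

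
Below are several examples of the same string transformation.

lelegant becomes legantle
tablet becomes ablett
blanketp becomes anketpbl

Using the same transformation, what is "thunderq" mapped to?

Rule — move the last 2 characters to the front (rotate right by 2), then swap the front and back halves of the string.
Starting from "thunderq": after the first operation, "rqthunde"; after the second, "underqth".
(Check on "tablet": → "ettabl" → "ablett" ✓)

underqth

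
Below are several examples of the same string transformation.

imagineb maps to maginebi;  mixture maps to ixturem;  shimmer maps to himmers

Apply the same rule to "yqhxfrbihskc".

The transformation: move the first character to the end.
"yqhxfrbihskc" → "qhxfrbihskcy".

qhxfrbihskcy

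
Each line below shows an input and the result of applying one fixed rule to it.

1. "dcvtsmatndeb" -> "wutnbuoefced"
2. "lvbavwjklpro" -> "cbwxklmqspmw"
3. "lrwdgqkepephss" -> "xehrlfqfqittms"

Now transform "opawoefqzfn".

bxpfgragopq

Each output is the input with this applied: move the first 2 characters to the end (rotate left by 2), then shift every letter 1 place forward in the alphabet (wrapping around).
On "opawoefqzfn": the first step gives "awoefqzfnop", and the second then gives "bxpfgragopq".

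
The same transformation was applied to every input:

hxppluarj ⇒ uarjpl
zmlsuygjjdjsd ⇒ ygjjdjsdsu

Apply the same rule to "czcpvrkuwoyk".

rkuwoykpv

In each case the input is transformed by: delete the first 3 characters, then move the first 2 characters to the end (rotate left by 2).
For "czcpvrkuwoyk", step one produces "pvrkuwoyk"; step two turns that into "rkuwoykpv".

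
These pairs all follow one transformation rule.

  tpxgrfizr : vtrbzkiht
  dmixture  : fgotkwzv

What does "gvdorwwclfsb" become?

idxufhqnteyy

What's happening: shift every letter 2 places forward in the alphabet (wrapping around), then take characters alternately from the front and the back (1st, last, 2nd, 2nd-last, ...).
On "gvdorwwclfsb": the first step gives "ixfqtyyenhud", and the second then gives "idxufhqnteyy".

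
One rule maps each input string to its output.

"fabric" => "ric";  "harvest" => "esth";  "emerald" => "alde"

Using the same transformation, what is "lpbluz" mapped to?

Each output is the input with this applied: move the last 3 characters to the front (rotate right by 3), then delete the last 3 characters.
Working it through for "lpbluz": intermediate "luzlpb", final "luz".

luz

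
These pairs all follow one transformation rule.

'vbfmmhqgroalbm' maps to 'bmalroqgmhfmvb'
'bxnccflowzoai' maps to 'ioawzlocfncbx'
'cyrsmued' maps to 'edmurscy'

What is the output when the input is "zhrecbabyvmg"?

The pattern: swap each adjacent pair of characters (1↔2, 3↔4, ...), then reverse the string.
Applying both steps to "zhrecbabyvmg": "hzerbcbavygm", then "mgyvabcbrezh".

mgyvabcbrezh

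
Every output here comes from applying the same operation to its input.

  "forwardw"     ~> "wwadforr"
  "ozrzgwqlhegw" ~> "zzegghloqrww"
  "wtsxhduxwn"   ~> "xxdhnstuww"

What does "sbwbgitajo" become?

twabbgijos

In each case the input is transformed by: sort the characters into alphabetical order, then move the last 2 characters to the front (rotate right by 2).
Applying both steps to "sbwbgitajo": "abbgijostw", then "twabbgijos".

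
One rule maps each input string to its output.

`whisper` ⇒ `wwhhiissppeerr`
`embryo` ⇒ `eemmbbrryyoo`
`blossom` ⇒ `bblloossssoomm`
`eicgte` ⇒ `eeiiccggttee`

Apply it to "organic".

Rule — double every character.
Doing the same to "organic": "oorrggaanniicc".

oorrggaanniicc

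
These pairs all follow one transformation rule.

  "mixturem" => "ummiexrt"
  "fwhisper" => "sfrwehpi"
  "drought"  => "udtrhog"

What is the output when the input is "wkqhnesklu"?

In each case the input is transformed by: take characters alternately from the front and the back (1st, last, 2nd, 2nd-last, ...), then move the last character to the front.
"wkqhnesklu" → "ewuklqkhsn".
(Check on "fwhisper": → "frwehpis" → "sfrwehpi" ✓)

ewuklqkhsn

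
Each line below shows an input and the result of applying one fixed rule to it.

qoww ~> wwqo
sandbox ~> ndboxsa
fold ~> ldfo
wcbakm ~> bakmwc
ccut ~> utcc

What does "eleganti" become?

egantiel

The rule is to move the first 2 characters to the end (rotate left by 2).
Doing the same to "eleganti": "egantiel".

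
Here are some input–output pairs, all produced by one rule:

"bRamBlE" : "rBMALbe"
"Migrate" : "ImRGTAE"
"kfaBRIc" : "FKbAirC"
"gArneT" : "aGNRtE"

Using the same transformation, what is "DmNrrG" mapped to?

In each case the input is transformed by: flip the case of every letter, then swap each adjacent pair of characters (1↔2, 3↔4, ...).
Starting from "DmNrrG": after the first operation, "dMnRRg"; after the second, "MdRngR".

MdRngR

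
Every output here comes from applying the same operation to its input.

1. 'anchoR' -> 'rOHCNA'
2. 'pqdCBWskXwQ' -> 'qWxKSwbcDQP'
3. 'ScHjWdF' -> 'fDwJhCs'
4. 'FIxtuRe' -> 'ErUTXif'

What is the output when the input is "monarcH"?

hCRANOM

What's happening: reverse the string, then flip the case of every letter.
"monarcH" → "Hcranom" → "hCRANOM".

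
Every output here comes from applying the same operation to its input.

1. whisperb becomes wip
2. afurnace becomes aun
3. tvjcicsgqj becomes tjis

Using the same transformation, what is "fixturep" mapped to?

fxu

Looking at the pairs, the operation is to delete the last 3 characters, then keep every other character starting from the first (positions 1st, 3rd, 5th, ...).
On "fixturep": the first step gives "fixtu", and the second then gives "fxu".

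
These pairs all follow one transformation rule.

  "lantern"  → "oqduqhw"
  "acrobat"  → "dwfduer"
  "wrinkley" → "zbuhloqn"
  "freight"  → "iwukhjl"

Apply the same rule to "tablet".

The rule is to shift every letter 3 places forward in the alphabet (wrapping around), then take characters alternately from the front and the back (1st, last, 2nd, 2nd-last, ...).
Working it through for "tablet": intermediate "wdeohw", final "wwdheo".

wwdheo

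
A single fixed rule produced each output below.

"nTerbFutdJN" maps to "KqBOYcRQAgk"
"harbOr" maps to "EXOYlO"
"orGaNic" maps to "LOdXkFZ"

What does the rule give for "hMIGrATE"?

EjfdOxqb

Rule — shift every letter 3 places backward in the alphabet (wrapping around), then flip the case of every letter.
On "hMIGrATE" that produces "EjfdOxqb".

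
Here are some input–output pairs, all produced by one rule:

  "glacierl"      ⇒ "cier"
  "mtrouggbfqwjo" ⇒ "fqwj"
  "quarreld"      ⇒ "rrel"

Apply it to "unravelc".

avel

Rule — move the last character to the front, then keep only the last 4 characters.
"unravelc" → "cunravel" → "avel".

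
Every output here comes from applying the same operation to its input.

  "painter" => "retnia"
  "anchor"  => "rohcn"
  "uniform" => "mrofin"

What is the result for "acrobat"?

taborc

The rule is to reverse the string, then delete the last character.
Starting from "acrobat": after the first operation, "taborca"; after the second, "taborc".
(Check on "painter": → "retniap" → "retnia" ✓)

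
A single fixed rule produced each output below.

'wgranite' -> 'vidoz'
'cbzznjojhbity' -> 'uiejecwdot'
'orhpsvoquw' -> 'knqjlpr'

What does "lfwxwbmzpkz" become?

srwhukfu

In each case the input is transformed by: delete the first 3 characters, then shift every letter 5 places backward in the alphabet (wrapping around).
Working it through for "lfwxwbmzpkz": intermediate "xwbmzpkz", final "srwhukfu".
(Check on "wgranite": → "anite" → "vidoz" ✓)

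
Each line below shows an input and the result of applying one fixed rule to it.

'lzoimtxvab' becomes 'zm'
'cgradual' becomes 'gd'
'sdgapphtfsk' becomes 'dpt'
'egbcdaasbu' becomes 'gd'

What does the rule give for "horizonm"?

Rule — keep one character in every 3, starting at position 2 (positions 2nd, 5th, 8th, ...), then delete the last character.
On "horizonm" that produces "oz".

oz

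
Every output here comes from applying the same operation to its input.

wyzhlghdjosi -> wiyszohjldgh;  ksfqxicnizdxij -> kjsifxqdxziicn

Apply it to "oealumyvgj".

ojegavlyum

Looking at the pairs, the operation is to take characters alternately from the front and the back (1st, last, 2nd, 2nd-last, ...).
So "oealumyvgj" becomes "ojegavlyum".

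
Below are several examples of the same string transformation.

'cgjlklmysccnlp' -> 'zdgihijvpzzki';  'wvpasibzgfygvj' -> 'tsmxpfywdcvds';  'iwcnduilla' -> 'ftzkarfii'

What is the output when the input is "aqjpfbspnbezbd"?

xngmcypmkybwy

In each case the input is transformed by: shift every letter 3 places backward in the alphabet (wrapping around), then delete the last character.
For "aqjpfbspnbezbd", step one produces "xngmcypmkybwya"; step two turns that into "xngmcypmkybwy".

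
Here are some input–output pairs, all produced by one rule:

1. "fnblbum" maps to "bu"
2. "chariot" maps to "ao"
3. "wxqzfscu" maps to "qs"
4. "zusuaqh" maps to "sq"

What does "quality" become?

at

The rule is to keep one character in every 3, starting at position 3 (positions 3rd, 6th, 9th, ...).
Doing the same to "quality": "at".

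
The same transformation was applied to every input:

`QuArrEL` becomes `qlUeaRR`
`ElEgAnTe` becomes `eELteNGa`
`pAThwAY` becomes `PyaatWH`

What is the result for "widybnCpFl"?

WLIfDPYcBN

Looking at the pairs, the operation is to flip the case of every letter, then take characters alternately from the front and the back (1st, last, 2nd, 2nd-last, ...).
Working it through for "widybnCpFl": intermediate "WIDYBNcPfL", final "WLIfDPYcBN".
(Check on "QuArrEL": → "qUaRRel" → "qlUeaRR" ✓)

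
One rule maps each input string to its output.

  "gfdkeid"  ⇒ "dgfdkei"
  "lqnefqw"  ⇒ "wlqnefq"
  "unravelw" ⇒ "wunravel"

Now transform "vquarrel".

Looking at the pairs, the operation is to move the last character to the front.
Applying that to "vquarrel" gives "lvquarre".

lvquarre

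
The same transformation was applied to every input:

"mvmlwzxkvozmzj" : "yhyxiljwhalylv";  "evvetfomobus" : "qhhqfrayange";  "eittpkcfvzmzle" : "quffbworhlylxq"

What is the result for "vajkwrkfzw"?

hmvwidwrli

What's happening: shift every letter 12 places forward in the alphabet (wrapping around).
Applying that to "vajkwrkfzw" gives "hmvwidwrli".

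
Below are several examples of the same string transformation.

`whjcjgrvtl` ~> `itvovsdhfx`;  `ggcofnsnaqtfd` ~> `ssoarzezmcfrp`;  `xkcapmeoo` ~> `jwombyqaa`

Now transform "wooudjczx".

iaagpvolj

The rule is to shift every letter 12 places forward in the alphabet (wrapping around).
On "wooudjczx" that produces "iaagpvolj".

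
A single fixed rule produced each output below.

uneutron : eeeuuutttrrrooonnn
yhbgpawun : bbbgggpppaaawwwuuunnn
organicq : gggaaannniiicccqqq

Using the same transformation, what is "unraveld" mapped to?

rrraaavvveeelllddd

The pattern: delete the first 2 characters, then repeat every character 3 times.
Applying both steps to "unraveld": "raveld", then "rrraaavvveeelllddd".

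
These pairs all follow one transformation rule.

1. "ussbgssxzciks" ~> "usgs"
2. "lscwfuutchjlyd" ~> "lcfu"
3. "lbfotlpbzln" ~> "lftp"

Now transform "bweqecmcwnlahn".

beem

Rule — keep every other character starting from the first (positions 1st, 3rd, 5th, ...), then keep only the first 4 characters.
"bweqecmcwnlahn" → "beemwlh" → "beem".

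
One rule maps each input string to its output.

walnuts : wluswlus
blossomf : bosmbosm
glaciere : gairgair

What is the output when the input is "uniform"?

Rule — keep every other character starting from the first (positions 1st, 3rd, 5th, ...), then write the whole string twice.
Working it through for "uniform": intermediate "uiom", final "uiomuiom".

uiomuiom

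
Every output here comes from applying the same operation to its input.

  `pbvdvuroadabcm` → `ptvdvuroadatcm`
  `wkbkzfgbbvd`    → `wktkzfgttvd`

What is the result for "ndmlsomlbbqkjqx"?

ndmlsomlttqkjqx

Looking at the pairs, the operation is to replace every "b" with "t".
"ndmlsomlbbqkjqx" → "ndmlsomlttqkjqx".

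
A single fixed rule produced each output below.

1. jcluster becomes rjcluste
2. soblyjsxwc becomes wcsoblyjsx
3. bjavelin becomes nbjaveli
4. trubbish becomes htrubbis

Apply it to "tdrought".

Rule — swap the front and back halves of the string, then move the first 3 characters to the end (rotate left by 3).
Applying both steps to "tdrought": "ughttdro", then "ttdrough".

ttdrough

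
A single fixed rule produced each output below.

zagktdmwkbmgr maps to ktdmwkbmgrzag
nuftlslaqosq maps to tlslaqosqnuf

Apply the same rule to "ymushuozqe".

The rule is to move the first 3 characters to the end (rotate left by 3).
Applying that to "ymushuozqe" gives "shuozqeymu".

shuozqeymu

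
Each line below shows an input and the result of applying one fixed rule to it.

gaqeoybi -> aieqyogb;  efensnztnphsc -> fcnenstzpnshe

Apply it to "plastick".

What's happening: swap the first and last characters, then swap each adjacent pair of characters (1↔2, 3↔4, ...).
"plastick" → "klasticp" → "lksaitpc".

lksaitpc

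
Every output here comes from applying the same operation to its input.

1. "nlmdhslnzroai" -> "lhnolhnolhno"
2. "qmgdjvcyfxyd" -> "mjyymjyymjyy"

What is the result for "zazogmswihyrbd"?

In each case the input is transformed by: keep one character in every 3, starting at position 2 (positions 2nd, 5th, 8th, ...), then write the whole string 3 times in a row.
"zazogmswihyrbd" → "agwyd" → "agwydagwydagwyd".

agwydagwydagwyd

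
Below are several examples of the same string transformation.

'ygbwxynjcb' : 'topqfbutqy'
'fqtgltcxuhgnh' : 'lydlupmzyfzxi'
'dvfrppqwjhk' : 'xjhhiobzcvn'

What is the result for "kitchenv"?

Rule — move the first 2 characters to the end (rotate left by 2), then shift every letter 8 places backward in the alphabet (wrapping around).
Working it through for "kitchenv": intermediate "tchenvki", final "luzwfnca".

luzwfnca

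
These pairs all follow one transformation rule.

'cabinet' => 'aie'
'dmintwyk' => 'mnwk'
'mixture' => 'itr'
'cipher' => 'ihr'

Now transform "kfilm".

The transformation: keep every other character starting from the second (positions 2nd, 4th, 6th, ...).
Doing the same to "kfilm": "fl".

fl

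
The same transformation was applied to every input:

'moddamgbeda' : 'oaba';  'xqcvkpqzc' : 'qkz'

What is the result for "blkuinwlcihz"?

In each case the input is transformed by: keep one character in every 3, starting at position 2 (positions 2nd, 5th, 8th, ...).
Doing the same to "blkuinwlcihz": "lilh".

lilh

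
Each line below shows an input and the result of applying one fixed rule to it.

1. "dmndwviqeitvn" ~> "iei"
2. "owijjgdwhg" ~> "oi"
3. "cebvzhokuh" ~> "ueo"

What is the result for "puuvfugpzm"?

uuu

The transformation: move the last 2 characters to the front (rotate right by 2), then keep only the vowels.
Applying both steps to "puuvfugpzm": "zmpuuvfugp", then "uuu".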